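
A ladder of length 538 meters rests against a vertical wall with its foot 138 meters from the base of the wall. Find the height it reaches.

The ladder, wall, and ground form a right triangle with hypotenuse 538 and one leg 138.
By the Pythagorean theorem: h² = 538² - 138² = 289444 - 19044 = 270400
h = √270400 = 520 meters

520 meters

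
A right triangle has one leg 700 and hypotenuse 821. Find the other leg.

a² = c² - b² = 674041 - 490000 = 184041
a = 429

429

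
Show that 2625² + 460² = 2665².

Compute a² + b² = 2625² + 460² = 6890625 + 211600 = 7102225
Compute c² = 2665² = 7102225
Since 7102225 = 7102225, confirmed.

Yes, it is a Pythagorean triple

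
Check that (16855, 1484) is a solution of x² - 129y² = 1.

Compute x² = 16855² = 284091025
Compute 129y² = 129·1484² = 129·2202256 = 284091024
x² - 129y² = 284091025 - 284091024 = 1
Since this equals 1, (16855, 1484) is a solution.

Yes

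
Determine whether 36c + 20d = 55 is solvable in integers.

Step 1: Compute gcd(36, 20).
gcd(36, 20) = 4

Step 2: Check divisibility.
Does 4 divide 55? 55 = 4 x 13 + 3, so no.

By the theorem on linear Diophantine equations, 36c + 20d = 55 has integer solutions if and only if gcd(36, 20) divides 55. Since 4 does not divide 55, no solutions exist.

No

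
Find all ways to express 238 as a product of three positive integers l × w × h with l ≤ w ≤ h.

Iterate l from 1 to ⌊238^(1/3)⌋. For each l dividing 238, iterate w ≥ l with w dividing 238/l, and set h = 238/(l·w).
Triples found (5): (1×1×238), (1×2×119), (1×7×34), (1×14×17), (2×7×17)

(1×1×238), (1×2×119), (1×7×34), (1×14×17), (2×7×17)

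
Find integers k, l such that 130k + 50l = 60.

Step 1: Check solvability.
gcd(130, 50) = 10
Since 10 divides 60, solutions exist.

Step 2: Apply extended Euclidean algorithm to find gcd.
We find integers such that 130*x0 + 50*y0 = 10

Step 3: Scale the particular solution.
Multiply by 60/10 = 6:
k = 12, l = -30

Step 4: Verify.
130*(12) + 50*(-30) = 60 = 60 ✓

k = 12, l = -30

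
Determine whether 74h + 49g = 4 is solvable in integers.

Step 1: Compute gcd(74, 49).
gcd(74, 49) = 1

Step 2: Check divisibility.
Does 1 divide 4? 4 = 1 x 4, so yes.

By the theorem on linear Diophantine equations, 74h + 49g = 4 has integer solutions if and only if gcd(74, 49) divides 4. Since 1 | 4, solutions exist.

Yes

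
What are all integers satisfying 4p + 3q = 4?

Step 1: Compute gcd(4, 3) = 1.
Since 1 divides 4, solutions exist.

Step 2: Find a particular solution using extended Euclidean algorithm.
We get p₀ = 4, q₀ = -4.
Check: 4*4 + 3*-4 = 4 = 4 ✓

Step 3: Write the general solution.
p = 4 + (3/1)t = 4 + 3t
q = -4 - (4/1)t = -4 - 4t
for any integer t.

p = 4 + 3t, q = -4 - 4t for integer t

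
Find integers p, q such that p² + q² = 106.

We need to find integers p, q > 0 such that p² + q² = 106.
Trying p = 5: q² = 106 - 5² = 106 - 25 = 81
q = 9
Check: 5² + 9² = 25 + 81 = 106 ✓

106 = 5² + 9²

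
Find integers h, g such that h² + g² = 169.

We need to find integers h, g > 0 such that h² + g² = 169.
Trying h = 5: g² = 169 - 5² = 169 - 25 = 144
g = 12
Check: 5² + 12² = 25 + 144 = 169 ✓

169 = 5² + 12²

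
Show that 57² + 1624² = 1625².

Compute a² + b² = 57² + 1624² = 3249 + 2637376 = 2640625
Compute c² = 1625² = 2640625
Since 2640625 = 2640625, confirmed.

Yes, it is a Pythagorean triple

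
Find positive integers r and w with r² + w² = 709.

We need to find integers r, w > 0 such that r² + w² = 709.
Trying r = 15: w² = 709 - 15² = 709 - 225 = 484
w = 22
Check: 15² + 22² = 225 + 484 = 709 ✓

709 = 15² + 22²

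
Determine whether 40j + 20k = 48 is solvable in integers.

Step 1: Compute gcd(40, 20).
gcd(40, 20) = 20

Step 2: Check divisibility.
Does 20 divide 48? 48 = 20 x 2 + 8, so no.

By the theorem on linear Diophantine equations, 40j + 20k = 48 has integer solutions if and only if gcd(40, 20) divides 48. Since 20 does not divide 48, no solutions exist.

No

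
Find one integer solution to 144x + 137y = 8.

Step 1: Check solvability.
gcd(144, 137) = 1
Since 1 divides 8, solutions exist.

Step 2: Apply extended Euclidean algorithm to find gcd.
We find integers such that 144*x0 + 137*y0 = 1

Step 3: Scale the particular solution.
Multiply by 8/1 = 8:
x = -312, y = 328

Step 4: Verify.
144*(-312) + 137*(328) = 8 = 8 ✓

x = -312, y = 328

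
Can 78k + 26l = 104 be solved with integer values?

Step 1: Compute gcd(78, 26).
gcd(78, 26) = 26

Step 2: Check divisibility.
Does 26 divide 104? 104 = 26 x 4, so yes.

By the theorem on linear Diophantine equations, 78k + 26l = 104 has integer solutions if and only if gcd(78, 26) divides 104. Since 26 | 104, solutions exist.

Yes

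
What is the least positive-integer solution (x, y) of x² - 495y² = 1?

We seek the smallest positive integers (x, y) with x² - 495y² = 1, i.e., x² = 495y² + 1.
Try successive y values:
y = 1: x² = 495·1² + 1 = 496, not a perfect square
y = 2: x² = 495·2² + 1 = 1981, not a perfect square
y = 3: x² = 495·3² + 1 = 4456, not a perfect square
... continuing the search (or via continued fractions) ...
y = 4: x² = 495·4² + 1 = 7921, x = 89 ✓

Verify: 89² - 495·4² = 7921 - 7920 = 1 ✓

x = 89, y = 4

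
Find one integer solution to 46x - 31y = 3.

Step 1: Check solvability.
gcd(46, 31) = 1
Since 1 divides 3, solutions exist.

Step 2: Apply extended Euclidean algorithm to find gcd.
We find integers such that 46*x0 + 31*y0 = 1

Step 3: Scale the particular solution.
Multiply by 3/1 = 3:
x = -6, y = -9

Step 4: Verify.
46*(-6) - 31*(-9) = 3 = 3 ✓

x = -6, y = -9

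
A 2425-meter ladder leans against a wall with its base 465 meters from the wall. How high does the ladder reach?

The ladder, wall, and ground form a right triangle with hypotenuse 2425 and one leg 465.
By the Pythagorean theorem: h² = 2425² - 465² = 5880625 - 216225 = 5664400
h = √5664400 = 2380 meters

2380 meters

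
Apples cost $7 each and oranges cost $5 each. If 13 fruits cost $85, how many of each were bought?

Let a = apples, o = oranges.
a + o = 13
7a + 5o = 85
Substitute o = 13 - a:
7a + 5(13 - a) = 85
(7 - 5)a = 85 - 65
2a = 20
a = 10, o = 13 - 10 = 3

Apples: 10, Oranges: 3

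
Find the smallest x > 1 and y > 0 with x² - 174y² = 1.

We seek the smallest positive integers (x, y) with x² - 174y² = 1, i.e., x² = 174y² + 1.
Try successive y values:
y = 1: x² = 174·1² + 1 = 175, not a perfect square
y = 2: x² = 174·2² + 1 = 697, not a perfect square
y = 3: x² = 174·3² + 1 = 1567, not a perfect square
... continuing the search (or via continued fractions) ...
y = 110: x² = 174·110² + 1 = 2105401, x = 1451 ✓

Verify: 1451² - 174·110² = 2105401 - 2105400 = 1 ✓

x = 1451, y = 110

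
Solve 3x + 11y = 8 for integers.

Step 1: Check solvability.
gcd(3, 11) = 1
Since 1 divides 8, solutions exist.

Step 2: Apply extended Euclidean algorithm to find gcd.
We find integers such that 3*x0 + 11*y0 = 1

Step 3: Scale the particular solution.
Multiply by 8/1 = 8:
x = 32, y = -8

Step 4: Verify.
3*(32) + 11*(-8) = 8 = 8 ✓

x = 32, y = -8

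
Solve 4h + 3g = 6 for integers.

Step 1: Check solvability.
gcd(4, 3) = 1
Since 1 divides 6, solutions exist.

Step 2: Apply extended Euclidean algorithm to find gcd.
We find integers such that 4*x0 + 3*y0 = 1

Step 3: Scale the particular solution.
Multiply by 6/1 = 6:
h = 6, g = -6

Step 4: Verify.
4*(6) + 3*(-6) = 6 = 6 ✓

h = 6, g = -6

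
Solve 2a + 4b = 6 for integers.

Step 1: Check solvability.
gcd(2, 4) = 2
Since 2 divides 6, solutions exist.

Step 2: Apply extended Euclidean algorithm to find gcd.
We find integers such that 2*x0 + 4*y0 = 2

Step 3: Scale the particular solution.
Multiply by 6/2 = 3:
a = 3, b = 0

Step 4: Verify.
2*(3) + 4*(0) = 6 = 6 ✓

a = 3, b = 0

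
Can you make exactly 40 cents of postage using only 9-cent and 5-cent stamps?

We need non-negative x, y with 9x + 5y = 40.
gcd(9, 5) = 1 divides 40, so integer solutions exist.
Search for a non-negative one: x = 0 gives 5y = 40 - 0 = 40, so y = 8.
Check: 9·0 + 5·8 = 40 ✓

Yes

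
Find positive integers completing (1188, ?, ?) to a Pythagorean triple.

We need the other leg and hypotenuse such that 1188² + x² = c².
Take x = 1209, c = 1695: 1188² + 1209² = 1411344 + 1461681 = 2873025 = 1695² ✓
Triple: (1209, 1188, 1695)

(1209, 1188, 1695)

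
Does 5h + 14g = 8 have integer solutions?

Step 1: Compute gcd(5, 14).
gcd(5, 14) = 1

Step 2: Check divisibility.
Does 1 divide 8? 8 = 1 x 8, so yes.

By the theorem on linear Diophantine equations, 5h + 14g = 8 has integer solutions if and only if gcd(5, 14) divides 8. Since 1 | 8, solutions exist.

Yes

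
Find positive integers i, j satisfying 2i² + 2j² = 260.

Try small values of i and check whether (260 - 2i²)/2 is a perfect square.
i = 9: 2·9² = 162, so 2j² = 260 - 162 = 98, giving j² = 49, j = 7.
Check: 2·9² + 2·7² = 162 + 98 = 260 ✓

i = 9, j = 7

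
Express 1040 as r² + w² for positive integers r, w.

We need to find integers r, w > 0 such that r² + w² = 1040.
Trying r = 4: w² = 1040 - 4² = 1040 - 16 = 1024
w = 32
Check: 4² + 32² = 16 + 1024 = 1040 ✓

1040 = 4² + 32²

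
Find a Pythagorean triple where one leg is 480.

We need the other leg and hypotenuse such that 480² + x² = c².
Take x = 234, c = 534: 480² + 234² = 230400 + 54756 = 285156 = 534² ✓
Triple: (234, 480, 534)

(234, 480, 534)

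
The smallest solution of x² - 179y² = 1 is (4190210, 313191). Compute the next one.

Solutions to x² - Dy² = 1 are generated by powers of (x₀ + y₀√D).
The next solution satisfies x₁ + y₁√179 = (x₀ + y₀√179)², giving:
x₁ = x₀² + 179y₀² = 4190210² + 179·313191² = 17557859844100 + 17557859844099 = 35115719688199
y₁ = 2x₀y₀ = 2·4190210·313191 = 2624672120220

Verify: 35115719688199² - 179·2624672120220² = 1233113769220166873779863601 - 1233113769220166873779863600 = 1 ✓

x = 35115719688199, y = 2624672120220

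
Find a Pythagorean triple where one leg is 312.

We need the other leg and hypotenuse such that 312² + x² = c².
Take x = 25, c = 313: 312² + 25² = 97344 + 625 = 97969 = 313² ✓
Triple: (25, 312, 313)

(25, 312, 313)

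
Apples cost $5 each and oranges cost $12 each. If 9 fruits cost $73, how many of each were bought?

Let a = apples, o = oranges.
a + o = 9
5a + 12o = 73
Substitute o = 9 - a:
5a + 12(9 - a) = 73
(5 - 12)a = 73 - 108
-7a = -35
a = 5, o = 9 - 5 = 4

Apples: 5, Oranges: 4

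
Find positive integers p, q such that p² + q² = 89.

Search for p with 89 - p² a perfect square.
p = 5: 89 - 5² = 89 - 25 = 64 = 8² ✓
So p = 5, q = 8.

p = 5, q = 8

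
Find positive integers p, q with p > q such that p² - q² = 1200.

Factor: p² - q² = (p+q)(p-q) = 1200.
We need two factors of 1200 with the same parity.
Use p+q = 600 and p-q = 2 (product 600·2 = 1200).
Adding: 2p = 602, so p = 301.
Subtracting: 2q = 598, so q = 299.
Check: 301² - 299² = 90601 - 89401 = 1200 ✓

p = 301, q = 299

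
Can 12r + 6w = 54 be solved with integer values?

Step 1: Compute gcd(12, 6).
gcd(12, 6) = 6

Step 2: Check divisibility.
Does 6 divide 54? 54 = 6 x 9, so yes.

By the theorem on linear Diophantine equations, 12r + 6w = 54 has integer solutions if and only if gcd(12, 6) divides 54. Since 6 | 54, solutions exist.

Yes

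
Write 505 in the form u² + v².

We need to find integers u, v > 0 such that u² + v² = 505.
Trying u = 8: v² = 505 - 8² = 505 - 64 = 441
v = 21
Check: 8² + 21² = 64 + 441 = 505 ✓

505 = 8² + 21²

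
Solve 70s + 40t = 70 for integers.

Step 1: Check solvability.
gcd(70, 40) = 10
Since 10 divides 70, solutions exist.

Step 2: Apply extended Euclidean algorithm to find gcd.
We find integers such that 70*x0 + 40*y0 = 10

Step 3: Scale the particular solution.
Multiply by 70/10 = 7:
s = -7, t = 14

Step 4: Verify.
70*(-7) + 40*(14) = 70 = 70 ✓

s = -7, t = 14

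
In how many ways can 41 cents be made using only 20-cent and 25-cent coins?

We need non-negative integers (x, y) with 20x + 25y = 41.
For each x from 0 to 2, check if (41 - 20x) is a non-negative multiple of 25.
Solutions (x, y): none
Count: 0

0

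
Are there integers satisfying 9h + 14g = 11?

Step 1: Compute gcd(9, 14).
gcd(9, 14) = 1

Step 2: Check divisibility.
Does 1 divide 11? 11 = 1 x 11, so yes.

By the theorem on linear Diophantine equations, 9h + 14g = 11 has integer solutions if and only if gcd(9, 14) divides 11. Since 1 | 11, solutions exist.

Yes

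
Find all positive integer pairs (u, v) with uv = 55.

The positive divisors of 55 are: 1, 5, 11, 55.
Each divisor d gives the pair (d, 55/d):
(1, 55), (5, 11), (11, 5), (55, 1)

(1, 55), (5, 11), (11, 5), (55, 1)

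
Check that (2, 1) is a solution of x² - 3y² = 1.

Compute x² = 2² = 4
Compute 3y² = 3·1² = 3·1 = 3
x² - 3y² = 4 - 3 = 1
Since this equals 1, (2, 1) is a solution.

Yes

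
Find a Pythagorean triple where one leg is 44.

We need the other leg and hypotenuse such that 44² + x² = c².
Take x = 483, c = 485: 44² + 483² = 1936 + 233289 = 235225 = 485² ✓
Triple: (483, 44, 485)

(483, 44, 485)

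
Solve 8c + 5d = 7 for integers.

Step 1: Check solvability.
gcd(8, 5) = 1
Since 1 divides 7, solutions exist.

Step 2: Apply extended Euclidean algorithm to find gcd.
We find integers such that 8*x0 + 5*y0 = 1

Step 3: Scale the particular solution.
Multiply by 7/1 = 7:
c = 14, d = -21

Step 4: Verify.
8*(14) + 5*(-21) = 7 = 7 ✓

c = 14, d = -21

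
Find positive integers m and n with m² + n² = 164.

We need to find integers m, n > 0 such that m² + n² = 164.
Trying m = 8: n² = 164 - 8² = 164 - 64 = 100
n = 10
Check: 8² + 10² = 64 + 100 = 164 ✓

164 = 8² + 10²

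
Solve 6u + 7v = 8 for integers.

Step 1: Check solvability.
gcd(6, 7) = 1
Since 1 divides 8, solutions exist.

Step 2: Apply extended Euclidean algorithm to find gcd.
We find integers such that 6*x0 + 7*y0 = 1

Step 3: Scale the particular solution.
Multiply by 8/1 = 8:
u = -8, v = 8

Step 4: Verify.
6*(-8) + 7*(8) = 8 = 8 ✓

u = -8, v = 8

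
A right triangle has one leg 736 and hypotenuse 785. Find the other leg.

a² = c² - b² = 616225 - 541696 = 74529
a = 273

273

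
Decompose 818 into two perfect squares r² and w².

We need to find integers r, w > 0 such that r² + w² = 818.
Trying r = 17: w² = 818 - 17² = 818 - 289 = 529
w = 23
Check: 17² + 23² = 289 + 529 = 818 ✓

818 = 17² + 23²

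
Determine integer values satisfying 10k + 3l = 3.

Step 1: Check solvability.
gcd(10, 3) = 1
Since 1 divides 3, solutions exist.

Step 2: Apply extended Euclidean algorithm to find gcd.
We find integers such that 10*x0 + 3*y0 = 1

Step 3: Scale the particular solution.
Multiply by 3/1 = 3:
k = 3, l = -9

Step 4: Verify.
10*(3) + 3*(-9) = 3 = 3 ✓

k = 3, l = -9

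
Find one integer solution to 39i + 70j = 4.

Step 1: Check solvability.
gcd(39, 70) = 1
Since 1 divides 4, solutions exist.

Step 2: Apply extended Euclidean algorithm to find gcd.
We find integers such that 39*x0 + 70*y0 = 1

Step 3: Scale the particular solution.
Multiply by 4/1 = 4:
i = 36, j = -20

Step 4: Verify.
39*(36) + 70*(-20) = 4 = 4 ✓

i = 36, j = -20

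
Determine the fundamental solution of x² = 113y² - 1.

We need x² = 113y² - 1. Try successive y:
y = 1: x² = 113·1² - 1 = 112, not a perfect square
y = 2: x² = 113·2² - 1 = 451, not a perfect square
y = 3: x² = 113·3² - 1 = 1016, not a perfect square
...
y = 73: x² = 113·73² - 1 = 602176 = 776² ✓
Check: 776² - 113·73² = 602176 - 602177 = -1 ✓

x = 776, y = 73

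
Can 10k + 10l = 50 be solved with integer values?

Step 1: Compute gcd(10, 10).
gcd(10, 10) = 10

Step 2: Check divisibility.
Does 10 divide 50? 50 = 10 x 5, so yes.

By the theorem on linear Diophantine equations, 10k + 10l = 50 has integer solutions if and only if gcd(10, 10) divides 50. Since 10 | 50, solutions exist.

Yes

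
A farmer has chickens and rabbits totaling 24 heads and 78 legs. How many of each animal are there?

Let c = chickens, r = rabbits.
Heads: c + r = 24
Legs: 2c + 4r = 78
From the first equation, c = 24 - r. Substitute:
2(24 - r) + 4r = 78
48 + 2r = 78
r = (78 - 48)/2 = 15
c = 24 - 15 = 9

Chickens: 9, Rabbits: 15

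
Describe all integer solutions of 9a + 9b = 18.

Step 1: Compute gcd(9, 9) = 9.
Since 9 divides 18, solutions exist.

Step 2: Find a particular solution using extended Euclidean algorithm.
We get a₀ = 0, b₀ = 2.
Check: 9*0 + 9*2 = 18 = 18 ✓

Step 3: Write the general solution.
a = 0 + (9/9)t = 0 + 1t
b = 2 - (9/9)t = 2 - 1t
for any integer t.

a = 0 + 1t, b = 2 - 1t for integer t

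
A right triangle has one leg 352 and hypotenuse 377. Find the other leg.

a² = c² - b² = 142129 - 123904 = 18225
a = 135

135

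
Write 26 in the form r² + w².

We need to find integers r, w > 0 such that r² + w² = 26.
Trying r = 1: w² = 26 - 1² = 26 - 1 = 25
w = 5
Check: 1² + 5² = 1 + 25 = 26 ✓

26 = 1² + 5²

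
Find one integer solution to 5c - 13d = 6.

Step 1: Check solvability.
gcd(5, 13) = 1
Since 1 divides 6, solutions exist.

Step 2: Apply extended Euclidean algorithm to find gcd.
We find integers such that 5*x0 + 13*y0 = 1

Step 3: Scale the particular solution.
Multiply by 6/1 = 6:
c = -30, d = -12

Step 4: Verify.
5*(-30) - 13*(-12) = 6 = 6 ✓

c = -30, d = -12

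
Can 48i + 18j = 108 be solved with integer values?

Step 1: Compute gcd(48, 18).
gcd(48, 18) = 6

Step 2: Check divisibility.
Does 6 divide 108? 108 = 6 x 18, so yes.

By the theorem on linear Diophantine equations, 48i + 18j = 108 has integer solutions if and only if gcd(48, 18) divides 108. Since 6 | 108, solutions exist.

Yes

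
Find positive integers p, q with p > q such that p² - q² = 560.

Factor: p² - q² = (p+q)(p-q) = 560.
We need two factors of 560 with the same parity.
Use p+q = 280 and p-q = 2 (product 280·2 = 560).
Adding: 2p = 282, so p = 141.
Subtracting: 2q = 278, so q = 139.
Check: 141² - 139² = 19881 - 19321 = 560 ✓

p = 141, q = 139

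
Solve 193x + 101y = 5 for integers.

Step 1: Check solvability.
gcd(193, 101) = 1
Since 1 divides 5, solutions exist.

Step 2: Apply extended Euclidean algorithm to find gcd.
We find integers such that 193*x0 + 101*y0 = 1

Step 3: Scale the particular solution.
Multiply by 5/1 = 5:
x = -225, y = 430

Step 4: Verify.
193*(-225) + 101*(430) = 5 = 5 ✓

x = -225, y = 430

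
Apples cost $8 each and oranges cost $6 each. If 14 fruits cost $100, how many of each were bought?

Let a = apples, o = oranges.
a + o = 14
8a + 6o = 100
Substitute o = 14 - a:
8a + 6(14 - a) = 100
(8 - 6)a = 100 - 84
2a = 16
a = 8, o = 14 - 8 = 6

Apples: 8, Oranges: 6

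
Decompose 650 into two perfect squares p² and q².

We need to find integers p, q > 0 such that p² + q² = 650.
Trying p = 5: q² = 650 - 5² = 650 - 25 = 625
q = 25
Check: 5² + 25² = 25 + 625 = 650 ✓

650 = 5² + 25²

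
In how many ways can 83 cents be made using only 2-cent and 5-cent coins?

We need non-negative integers (x, y) with 2x + 5y = 83.
For each x from 0 to 41, check if (83 - 2x) is a non-negative multiple of 5.
Solutions (x, y): (4,15), (9,13), (14,11), (19,9), ...
Count: 8

8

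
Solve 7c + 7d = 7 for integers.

Step 1: Check solvability.
gcd(7, 7) = 7
Since 7 divides 7, solutions exist.

Step 2: Apply extended Euclidean algorithm to find gcd.
We find integers such that 7*x0 + 7*y0 = 7

Step 3: Scale the particular solution.
Multiply by 7/7 = 1:
c = 0, d = 1

Step 4: Verify.
7*(0) + 7*(1) = 7 = 7 ✓

c = 0, d = 1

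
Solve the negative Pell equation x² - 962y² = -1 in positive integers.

We need x² = 962y² - 1. Try successive y:
y = 1: x² = 962·1² - 1 = 961 = 31² ✓
Check: 31² - 962·1² = 961 - 962 = -1 ✓

x = 31, y = 1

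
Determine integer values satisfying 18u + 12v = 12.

Step 1: Check solvability.
gcd(18, 12) = 6
Since 6 divides 12, solutions exist.

Step 2: Apply extended Euclidean algorithm to find gcd.
We find integers such that 18*x0 + 12*y0 = 6

Step 3: Scale the particular solution.
Multiply by 12/6 = 2:
u = 2, v = -2

Step 4: Verify.
18*(2) + 12*(-2) = 12 = 12 ✓

u = 2, v = -2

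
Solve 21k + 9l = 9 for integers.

Step 1: Check solvability.
gcd(21, 9) = 3
Since 3 divides 9, solutions exist.

Step 2: Apply extended Euclidean algorithm to find gcd.
We find integers such that 21*x0 + 9*y0 = 3

Step 3: Scale the particular solution.
Multiply by 9/3 = 3:
k = 3, l = -6

Step 4: Verify.
21*(3) + 9*(-6) = 9 = 9 ✓

k = 3, l = -6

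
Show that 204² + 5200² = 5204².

Compute a² + b² = 204² + 5200² = 41616 + 27040000 = 27081616
Compute c² = 5204² = 27081616
Since 27081616 = 27081616, confirmed.

Yes, it is a Pythagorean triple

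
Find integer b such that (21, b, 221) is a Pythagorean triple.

b² = c² - a² = 221² - 21² = 48841 - 441 = 48400
b = sqrt(48400) = 220

220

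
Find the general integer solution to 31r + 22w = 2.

Step 1: Compute gcd(31, 22) = 1.
Since 1 divides 2, solutions exist.

Step 2: Find a particular solution using extended Euclidean algorithm.
We get r₀ = 10, w₀ = -14.
Check: 31*10 + 22*-14 = 2 = 2 ✓

Step 3: Write the general solution.
r = 10 + (22/1)t = 10 + 22t
w = -14 - (31/1)t = -14 - 31t
for any integer t.

r = 10 + 22t, w = -14 - 31t for integer t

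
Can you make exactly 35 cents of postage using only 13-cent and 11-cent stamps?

We need non-negative x, y with 13x + 11y = 35.
gcd(13, 11) = 1 divides 35, so integer solutions exist.
Search for a non-negative one: x = 1 gives 11y = 35 - 13 = 22, so y = 2.
Check: 13·1 + 11·2 = 35 ✓

Yes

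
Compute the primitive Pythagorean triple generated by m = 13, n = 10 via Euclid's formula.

a = m² - n² = 169 - 100 = 69
b = 2mn = 2·13·10 = 260
c = m² + n² = 169 + 100 = 269
Verify: 69² + 260² = 4761 + 67600 = 72361 = 269² ✓

(69, 260, 269)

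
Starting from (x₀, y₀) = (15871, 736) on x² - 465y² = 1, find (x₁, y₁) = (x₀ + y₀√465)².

Solutions to x² - Dy² = 1 are generated by powers of (x₀ + y₀√D).
The next solution satisfies x₁ + y₁√465 = (x₀ + y₀√465)², giving:
x₁ = x₀² + 465y₀² = 15871² + 465·736² = 251888641 + 251888640 = 503777281
y₁ = 2x₀y₀ = 2·15871·736 = 23362112

Verify: 503777281² - 465·23362112² = 253791548851752961 - 253791548851752960 = 1 ✓

x = 503777281, y = 23362112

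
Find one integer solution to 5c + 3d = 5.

Step 1: Check solvability.
gcd(5, 3) = 1
Since 1 divides 5, solutions exist.

Step 2: Apply extended Euclidean algorithm to find gcd.
We find integers such that 5*x0 + 3*y0 = 1

Step 3: Scale the particular solution.
Multiply by 5/1 = 5:
c = -5, d = 10

Step 4: Verify.
5*(-5) + 3*(10) = 5 = 5 ✓

c = -5, d = 10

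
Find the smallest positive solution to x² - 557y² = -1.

We need x² = 557y² - 1. Try successive y:
y = 1: x² = 557·1² - 1 = 556, not a perfect square
y = 2: x² = 557·2² - 1 = 2227, not a perfect square
y = 3: x² = 557·3² - 1 = 5012, not a perfect square
...
y = 5: x² = 557·5² - 1 = 13924 = 118² ✓
Check: 118² - 557·5² = 13924 - 13925 = -1 ✓

x = 118, y = 5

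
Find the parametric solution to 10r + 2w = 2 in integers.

Step 1: Compute gcd(10, 2) = 2.
Since 2 divides 2, solutions exist.

Step 2: Find a particular solution using extended Euclidean algorithm.
We get r₀ = 0, w₀ = 1.
Check: 10*0 + 2*1 = 2 = 2 ✓

Step 3: Write the general solution.
r = 0 + (2/2)t = 0 + 1t
w = 1 - (10/2)t = 1 - 5t
for any integer t.

r = 0 + 1t, w = 1 - 5t for integer t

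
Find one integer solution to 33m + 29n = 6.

Step 1: Check solvability.
gcd(33, 29) = 1
Since 1 divides 6, solutions exist.

Step 2: Apply extended Euclidean algorithm to find gcd.
We find integers such that 33*x0 + 29*y0 = 1

Step 3: Scale the particular solution.
Multiply by 6/1 = 6:
m = -42, n = 48

Step 4: Verify.
33*(-42) + 29*(48) = 6 = 6 ✓

m = -42, n = 48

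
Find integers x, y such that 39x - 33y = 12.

Step 1: Check solvability.
gcd(39, 33) = 3
Since 3 divides 12, solutions exist.

Step 2: Apply extended Euclidean algorithm to find gcd.
We find integers such that 39*x0 + 33*y0 = 3

Step 3: Scale the particular solution.
Multiply by 12/3 = 4:
x = -20, y = -24

Step 4: Verify.
39*(-20) - 33*(-24) = 12 = 12 ✓

x = -20, y = -24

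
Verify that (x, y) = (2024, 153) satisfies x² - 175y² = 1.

Compute x² = 2024² = 4096576
Compute 175y² = 175·153² = 175·23409 = 4096575
x² - 175y² = 4096576 - 4096575 = 1
Since this equals 1, (2024, 153) is a solution.

Yes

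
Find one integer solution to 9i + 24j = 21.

Step 1: Check solvability.
gcd(9, 24) = 3
Since 3 divides 21, solutions exist.

Step 2: Apply extended Euclidean algorithm to find gcd.
We find integers such that 9*x0 + 24*y0 = 3

Step 3: Scale the particular solution.
Multiply by 21/3 = 7:
i = 21, j = -7

Step 4: Verify.
9*(21) + 24*(-7) = 21 = 21 ✓

i = 21, j = -7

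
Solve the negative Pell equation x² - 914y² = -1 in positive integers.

We need x² = 914y² - 1. Try successive y:
y = 1: x² = 914·1² - 1 = 913, not a perfect square
y = 2: x² = 914·2² - 1 = 3655, not a perfect square
y = 3: x² = 914·3² - 1 = 8225, not a perfect square
...
y = 185: x² = 914·185² - 1 = 31281649 = 5593² ✓
Check: 5593² - 914·185² = 31281649 - 31281650 = -1 ✓

x = 5593, y = 185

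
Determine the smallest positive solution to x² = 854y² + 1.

We seek the smallest positive integers (x, y) with x² - 854y² = 1, i.e., x² = 854y² + 1.
Try successive y values:
y = 1: x² = 854·1² + 1 = 855, not a perfect square
y = 2: x² = 854·2² + 1 = 3417, not a perfect square
y = 3: x² = 854·3² + 1 = 7687, not a perfect square
... continuing the search (or via continued fractions) ...
y = 44290: x² = 854·44290² + 1 = 1675209901401, x = 1294299 ✓

Verify: 1294299² - 854·44290² = 1675209901401 - 1675209901400 = 1 ✓

x = 1294299, y = 44290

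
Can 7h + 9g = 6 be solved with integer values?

Step 1: Compute gcd(7, 9).
gcd(7, 9) = 1

Step 2: Check divisibility.
Does 1 divide 6? 6 = 1 x 6, so yes.

By the theorem on linear Diophantine equations, 7h + 9g = 6 has integer solutions if and only if gcd(7, 9) divides 6. Since 1 | 6, solutions exist.

Yes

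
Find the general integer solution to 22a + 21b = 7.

Step 1: Compute gcd(22, 21) = 1.
Since 1 divides 7, solutions exist.

Step 2: Find a particular solution using extended Euclidean algorithm.
We get a₀ = 7, b₀ = -7.
Check: 22*7 + 21*-7 = 7 = 7 ✓

Step 3: Write the general solution.
a = 7 + (21/1)t = 7 + 21t
b = -7 - (22/1)t = -7 - 22t
for any integer t.

a = 7 + 21t, b = -7 - 22t for integer t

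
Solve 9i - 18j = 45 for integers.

Step 1: Check solvability.
gcd(9, 18) = 9
Since 9 divides 45, solutions exist.

Step 2: Apply extended Euclidean algorithm to find gcd.
We find integers such that 9*x0 + 18*y0 = 9

Step 3: Scale the particular solution.
Multiply by 45/9 = 5:
i = 5, j = 0

Step 4: Verify.
9*(5) - 18*(0) = 45 = 45 ✓

i = 5, j = 0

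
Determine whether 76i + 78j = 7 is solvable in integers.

Step 1: Compute gcd(76, 78).
gcd(76, 78) = 2

Step 2: Check divisibility.
Does 2 divide 7? 7 = 2 x 3 + 1, so no.

By the theorem on linear Diophantine equations, 76i + 78j = 7 has integer solutions if and only if gcd(76, 78) divides 7. Since 2 does not divide 7, no solutions exist.

No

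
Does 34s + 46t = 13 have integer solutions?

Step 1: Compute gcd(34, 46).
gcd(34, 46) = 2

Step 2: Check divisibility.
Does 2 divide 13? 13 = 2 x 6 + 1, so no.

By the theorem on linear Diophantine equations, 34s + 46t = 13 has integer solutions if and only if gcd(34, 46) divides 13. Since 2 does not divide 13, no solutions exist.

No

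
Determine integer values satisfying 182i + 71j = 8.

Step 1: Check solvability.
gcd(182, 71) = 1
Since 1 divides 8, solutions exist.

Step 2: Apply extended Euclidean algorithm to find gcd.
We find integers such that 182*x0 + 71*y0 = 1

Step 3: Scale the particular solution.
Multiply by 8/1 = 8:
i = 128, j = -328

Step 4: Verify.
182*(128) + 71*(-328) = 8 = 8 ✓

i = 128, j = -328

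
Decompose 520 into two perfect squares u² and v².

We need to find integers u, v > 0 such that u² + v² = 520.
Trying u = 6: v² = 520 - 6² = 520 - 36 = 484
v = 22
Check: 6² + 22² = 36 + 484 = 520 ✓

520 = 6² + 22²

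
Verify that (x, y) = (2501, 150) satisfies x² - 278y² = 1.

Compute x² = 2501² = 6255001
Compute 278y² = 278·150² = 278·22500 = 6255000
x² - 278y² = 6255001 - 6255000 = 1
Since this equals 1, (2501, 150) is a solution.

Yes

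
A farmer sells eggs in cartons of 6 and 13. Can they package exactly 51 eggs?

We need non-negative a, b with 6a + 13b = 51.
gcd(6, 13) = 1 divides 51.
Try a = 2: 13b = 51 - 12 = 39, so b = 3.
One way: 2 cartons of 6 and 3 cartons of 13.

Yes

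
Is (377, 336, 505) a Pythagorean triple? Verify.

Compute a² + b² = 377² + 336² = 142129 + 112896 = 255025
Compute c² = 505² = 255025
Since 255025 = 255025, confirmed.

Yes, it is a Pythagorean triple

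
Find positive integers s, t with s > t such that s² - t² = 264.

Factor: s² - t² = (s+t)(s-t) = 264.
We need two factors of 264 with the same parity.
Use s+t = 132 and s-t = 2 (product 132·2 = 264).
Adding: 2s = 134, so s = 67.
Subtracting: 2t = 130, so t = 65.
Check: 67² - 65² = 4489 - 4225 = 264 ✓

s = 67, t = 65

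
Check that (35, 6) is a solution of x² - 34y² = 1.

Compute x² = 35² = 1225
Compute 34y² = 34·6² = 34·36 = 1224
x² - 34y² = 1225 - 1224 = 1
Since this equals 1, (35, 6) is a solution.

Yes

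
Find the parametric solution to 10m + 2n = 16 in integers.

Step 1: Compute gcd(10, 2) = 2.
Since 2 divides 16, solutions exist.

Step 2: Find a particular solution using extended Euclidean algorithm.
We get m₀ = 0, n₀ = 8.
Check: 10*0 + 2*8 = 16 = 16 ✓

Step 3: Write the general solution.
m = 0 + (2/2)t = 0 + 1t
n = 8 - (10/2)t = 8 - 5t
for any integer t.

m = 0 + 1t, n = 8 - 5t for integer t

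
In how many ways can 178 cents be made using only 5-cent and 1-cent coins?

We need non-negative integers (x, y) with 5x + 1y = 178.
For each x from 0 to 35, check if (178 - 5x) is a non-negative multiple of 1.
Solutions (x, y): (0,178), (1,173), (2,168), (3,163), ...
Count: 36

36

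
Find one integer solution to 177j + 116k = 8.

Step 1: Check solvability.
gcd(177, 116) = 1
Since 1 divides 8, solutions exist.

Step 2: Apply extended Euclidean algorithm to find gcd.
We find integers such that 177*x0 + 116*y0 = 1

Step 3: Scale the particular solution.
Multiply by 8/1 = 8:
j = -152, k = 232

Step 4: Verify.
177*(-152) + 116*(232) = 8 = 8 ✓

j = -152, k = 232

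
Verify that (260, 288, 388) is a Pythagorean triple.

Compute a² + b²:
260² + 288² = 67600 + 82944 = 150544
Compute c²:
388² = 150544
Since 150544 = 150544, it is a Pythagorean triple.

Yes, it is a Pythagorean triple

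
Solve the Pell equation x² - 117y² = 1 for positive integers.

We seek the smallest positive integers (x, y) with x² - 117y² = 1, i.e., x² = 117y² + 1.
Try successive y values:
y = 1: x² = 117·1² + 1 = 118, not a perfect square
y = 2: x² = 117·2² + 1 = 469, not a perfect square
y = 3: x² = 117·3² + 1 = 1054, not a perfect square
... continuing the search (or via continued fractions) ...
y = 60: x² = 117·60² + 1 = 421201, x = 649 ✓

Verify: 649² - 117·60² = 421201 - 421200 = 1 ✓

x = 649, y = 60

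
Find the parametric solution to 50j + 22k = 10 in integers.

Step 1: Compute gcd(50, 22) = 2.
Since 2 divides 10, solutions exist.

Step 2: Find a particular solution using extended Euclidean algorithm.
We get j₀ = 20, k₀ = -45.
Check: 50*20 + 22*-45 = 10 = 10 ✓

Step 3: Write the general solution.
j = 20 + (22/2)t = 20 + 11t
k = -45 - (50/2)t = -45 - 25t
for any integer t.

j = 20 + 11t, k = -45 - 25t for integer t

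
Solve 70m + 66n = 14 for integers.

Step 1: Check solvability.
gcd(70, 66) = 2
Since 2 divides 14, solutions exist.

Step 2: Apply extended Euclidean algorithm to find gcd.
We find integers such that 70*x0 + 66*y0 = 2

Step 3: Scale the particular solution.
Multiply by 14/2 = 7:
m = -112, n = 119

Step 4: Verify.
70*(-112) + 66*(119) = 14 = 14 ✓

m = -112, n = 119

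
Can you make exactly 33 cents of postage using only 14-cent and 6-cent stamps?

We need non-negative x, y with 14x + 6y = 33.
gcd(14, 6) = 2, and 2 does not divide 33.
No integer solutions exist, so certainly no non-negative ones.

No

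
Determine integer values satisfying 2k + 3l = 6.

Step 1: Check solvability.
gcd(2, 3) = 1
Since 1 divides 6, solutions exist.

Step 2: Apply extended Euclidean algorithm to find gcd.
We find integers such that 2*x0 + 3*y0 = 1

Step 3: Scale the particular solution.
Multiply by 6/1 = 6:
k = -6, l = 6

Step 4: Verify.
2*(-6) + 3*(6) = 6 = 6 ✓

k = -6, l = 6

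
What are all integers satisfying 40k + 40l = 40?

Step 1: Compute gcd(40, 40) = 40.
Since 40 divides 40, solutions exist.

Step 2: Find a particular solution using extended Euclidean algorithm.
We get k₀ = 0, l₀ = 1.
Check: 40*0 + 40*1 = 40 = 40 ✓

Step 3: Write the general solution.
k = 0 + (40/40)t = 0 + 1t
l = 1 - (40/40)t = 1 - 1t
for any integer t.

k = 0 + 1t, l = 1 - 1t for integer t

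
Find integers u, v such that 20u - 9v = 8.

Step 1: Check solvability.
gcd(20, 9) = 1
Since 1 divides 8, solutions exist.

Step 2: Apply extended Euclidean algorithm to find gcd.
We find integers such that 20*x0 + 9*y0 = 1

Step 3: Scale the particular solution.
Multiply by 8/1 = 8:
u = -32, v = -72

Step 4: Verify.
20*(-32) - 9*(-72) = 8 = 8 ✓

u = -32, v = -72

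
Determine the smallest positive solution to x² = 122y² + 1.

We seek the smallest positive integers (x, y) with x² - 122y² = 1, i.e., x² = 122y² + 1.
Try successive y values:
y = 1: x² = 122·1² + 1 = 123, not a perfect square
y = 2: x² = 122·2² + 1 = 489, not a perfect square
y = 3: x² = 122·3² + 1 = 1099, not a perfect square
... continuing the search (or via continued fractions) ...
y = 22: x² = 122·22² + 1 = 59049, x = 243 ✓

Verify: 243² - 122·22² = 59049 - 59048 = 1 ✓

x = 243, y = 22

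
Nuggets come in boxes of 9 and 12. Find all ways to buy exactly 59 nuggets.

We need non-negative integers (x, y) with 9x + 12y = 59.
For each x in 0..6, check if 59 - 9x is a non-negative multiple of 12.
No x yields an integer y ≥ 0.

No solution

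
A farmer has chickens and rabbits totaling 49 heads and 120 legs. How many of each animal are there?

Let c = chickens, r = rabbits.
Heads: c + r = 49
Legs: 2c + 4r = 120
From the first equation, c = 49 - r. Substitute:
2(49 - r) + 4r = 120
98 + 2r = 120
r = (120 - 98)/2 = 11
c = 49 - 11 = 38

Chickens: 38, Rabbits: 11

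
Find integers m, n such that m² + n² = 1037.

We need to find integers m, n > 0 such that m² + n² = 1037.
Trying m = 14: n² = 1037 - 14² = 1037 - 196 = 841
n = 29
Check: 14² + 29² = 196 + 841 = 1037 ✓

1037 = 14² + 29²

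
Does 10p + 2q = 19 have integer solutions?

Step 1: Compute gcd(10, 2).
gcd(10, 2) = 2

Step 2: Check divisibility.
Does 2 divide 19? 19 = 2 x 9 + 1, so no.

By the theorem on linear Diophantine equations, 10p + 2q = 19 has integer solutions if and only if gcd(10, 2) divides 19. Since 2 does not divide 19, no solutions exist.

No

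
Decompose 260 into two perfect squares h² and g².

We need to find integers h, g > 0 such that h² + g² = 260.
Trying h = 2: g² = 260 - 2² = 260 - 4 = 256
g = 16
Check: 2² + 16² = 4 + 256 = 260 ✓

260 = 2² + 16²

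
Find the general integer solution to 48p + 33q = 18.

Step 1: Compute gcd(48, 33) = 3.
Since 3 divides 18, solutions exist.

Step 2: Find a particular solution using extended Euclidean algorithm.
We get p₀ = -12, q₀ = 18.
Check: 48*-12 + 33*18 = 18 = 18 ✓

Step 3: Write the general solution.
p = -12 + (33/3)t = -12 + 11t
q = 18 - (48/3)t = 18 - 16t
for any integer t.

p = -12 + 11t, q = 18 - 16t for integer t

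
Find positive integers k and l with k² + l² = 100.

We need to find integers k, l > 0 such that k² + l² = 100.
Trying k = 6: l² = 100 - 6² = 100 - 36 = 64
l = 8
Check: 6² + 8² = 36 + 64 = 100 ✓

100 = 6² + 8²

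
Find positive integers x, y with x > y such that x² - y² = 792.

Factor: x² - y² = (x+y)(x-y) = 792.
We need two factors of 792 with the same parity.
Use x+y = 396 and x-y = 2 (product 396·2 = 792).
Adding: 2x = 398, so x = 199.
Subtracting: 2y = 394, so y = 197.
Check: 199² - 197² = 39601 - 38809 = 792 ✓

x = 199, y = 197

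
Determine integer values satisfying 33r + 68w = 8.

Step 1: Check solvability.
gcd(33, 68) = 1
Since 1 divides 8, solutions exist.

Step 2: Apply extended Euclidean algorithm to find gcd.
We find integers such that 33*x0 + 68*y0 = 1

Step 3: Scale the particular solution.
Multiply by 8/1 = 8:
r = 264, w = -128

Step 4: Verify.
33*(264) + 68*(-128) = 8 = 8 ✓

r = 264, w = -128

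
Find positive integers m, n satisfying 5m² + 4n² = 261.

Try small values of m and check whether (261 - 5m²)/4 is a perfect square.
m = 1: 5·1² = 5, so 4n² = 261 - 5 = 256, giving n² = 64, n = 8.
Check: 5·1² + 4·8² = 5 + 256 = 261 ✓

m = 1, n = 8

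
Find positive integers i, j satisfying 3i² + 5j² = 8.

Try small values of i and check whether (8 - 3i²)/5 is a perfect square.
i = 1: 3·1² = 3, so 5j² = 8 - 3 = 5, giving j² = 1, j = 1.
Check: 3·1² + 5·1² = 3 + 5 = 8 ✓

i = 1, j = 1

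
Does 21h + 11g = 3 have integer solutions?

Step 1: Compute gcd(21, 11).
gcd(21, 11) = 1

Step 2: Check divisibility.
Does 1 divide 3? 3 = 1 x 3, so yes.

By the theorem on linear Diophantine equations, 21h + 11g = 3 has integer solutions if and only if gcd(21, 11) divides 3. Since 1 | 3, solutions exist.

Yes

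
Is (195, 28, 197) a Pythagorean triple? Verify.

Compute a² + b² = 195² + 28² = 38025 + 784 = 38809
Compute c² = 197² = 38809
Since 38809 = 38809, confirmed.

Yes, it is a Pythagorean triple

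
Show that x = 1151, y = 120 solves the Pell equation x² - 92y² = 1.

Compute x² = 1151² = 1324801
Compute 92y² = 92·120² = 92·14400 = 1324800
x² - 92y² = 1324801 - 1324800 = 1
Since this equals 1, (1151, 120) is a solution.

Yes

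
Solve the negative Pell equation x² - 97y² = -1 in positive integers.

We need x² = 97y² - 1. Try successive y:
y = 1: x² = 97·1² - 1 = 96, not a perfect square
y = 2: x² = 97·2² - 1 = 387, not a perfect square
y = 3: x² = 97·3² - 1 = 872, not a perfect square
...
y = 569: x² = 97·569² - 1 = 31404816 = 5604² ✓
Check: 5604² - 97·569² = 31404816 - 31404817 = -1 ✓

x = 5604, y = 569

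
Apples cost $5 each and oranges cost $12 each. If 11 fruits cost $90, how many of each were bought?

Let a = apples, o = oranges.
a + o = 11
5a + 12o = 90
Substitute o = 11 - a:
5a + 12(11 - a) = 90
(5 - 12)a = 90 - 132
-7a = -42
a = 6, o = 11 - 6 = 5

Apples: 6, Oranges: 5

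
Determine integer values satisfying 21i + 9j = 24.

Step 1: Check solvability.
gcd(21, 9) = 3
Since 3 divides 24, solutions exist.

Step 2: Apply extended Euclidean algorithm to find gcd.
We find integers such that 21*x0 + 9*y0 = 3

Step 3: Scale the particular solution.
Multiply by 24/3 = 8:
i = 8, j = -16

Step 4: Verify.
21*(8) + 9*(-16) = 24 = 24 ✓

i = 8, j = -16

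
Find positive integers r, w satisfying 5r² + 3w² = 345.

Try small values of r and check whether (345 - 5r²)/3 is a perfect square.
r = 3: 5·3² = 45, so 3w² = 345 - 45 = 300, giving w² = 100, w = 10.
Check: 5·3² + 3·10² = 45 + 300 = 345 ✓

r = 3, w = 10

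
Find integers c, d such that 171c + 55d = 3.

Step 1: Check solvability.
gcd(171, 55) = 1
Since 1 divides 3, solutions exist.

Step 2: Apply extended Euclidean algorithm to find gcd.
We find integers such that 171*x0 + 55*y0 = 1

Step 3: Scale the particular solution.
Multiply by 3/1 = 3:
c = -27, d = 84

Step 4: Verify.
171*(-27) + 55*(84) = 3 = 3 ✓

c = -27, d = 84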